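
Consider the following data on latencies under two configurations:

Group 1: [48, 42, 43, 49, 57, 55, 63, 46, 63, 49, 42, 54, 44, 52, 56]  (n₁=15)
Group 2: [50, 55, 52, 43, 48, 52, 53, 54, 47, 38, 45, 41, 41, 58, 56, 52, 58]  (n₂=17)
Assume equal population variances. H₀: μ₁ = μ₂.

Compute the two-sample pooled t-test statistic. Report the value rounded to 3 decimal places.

test statistic = 0.547

x̄₁=50.867, s₁=7.029, n₁=15
x̄₂=49.588, s₂=6.205, n₂=17
s_p² = [14·7.029² + 16·6.205²]/30 = 43.5950
SE = √(s_p²·(1/15+1/17)) = 2.3390
t = (50.867−49.588)/2.3390 = 0.5466
df = 30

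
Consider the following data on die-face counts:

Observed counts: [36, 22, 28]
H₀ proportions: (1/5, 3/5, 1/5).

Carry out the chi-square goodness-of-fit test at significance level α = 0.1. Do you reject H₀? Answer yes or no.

reject H₀: yes

n = 86; E_i = n·p_i = [17.20, 51.60, 17.20]
χ² = (36−17.20)²/17.20 + (22−51.60)²/51.60 + (28−17.20)²/17.20 = 44.3101
df = 2
p-value (upper-tail) = 0.00000
At α=0.1: p < α → reject H₀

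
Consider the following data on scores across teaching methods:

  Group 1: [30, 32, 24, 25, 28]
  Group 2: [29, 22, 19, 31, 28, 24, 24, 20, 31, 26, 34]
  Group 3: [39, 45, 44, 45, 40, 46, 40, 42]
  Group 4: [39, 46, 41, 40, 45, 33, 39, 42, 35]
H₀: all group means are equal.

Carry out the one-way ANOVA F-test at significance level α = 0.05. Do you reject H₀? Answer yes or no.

Group means [27.80, 26.18, 42.62, 40.00], grand mean 34.182
SSB = Σnᵢ(x̄ᵢ−x̄)² = 1782.598; SSW = ΣΣ(x−x̄ᵢ)² = 474.311
MSB = 1782.598/3 = 594.1992; MSW = 474.311/29 = 16.3556
F = MSB/MSW = 36.3301
df = (3, 29)
p-value (upper-tail) = 0.00000
At α=0.05: p < α → reject H₀

reject H₀: yes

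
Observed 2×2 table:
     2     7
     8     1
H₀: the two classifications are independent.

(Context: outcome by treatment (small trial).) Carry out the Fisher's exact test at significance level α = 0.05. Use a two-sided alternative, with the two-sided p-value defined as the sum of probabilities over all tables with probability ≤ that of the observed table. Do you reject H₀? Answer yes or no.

Margins: r₁=9, r₂=9, c₁=10, c₂=8, n=18
p_obs = C(9,2)·C(9,8)/C(18,10); sum pmf over tables with pmf ≤ p_obs
p-value (two-sided) = 0.01522
At α=0.05: p < α → reject H₀

reject H₀: yes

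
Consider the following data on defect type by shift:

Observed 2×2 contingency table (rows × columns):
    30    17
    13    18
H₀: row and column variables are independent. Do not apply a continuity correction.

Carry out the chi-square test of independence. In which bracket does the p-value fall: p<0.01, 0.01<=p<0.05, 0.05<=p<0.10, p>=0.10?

Row totals [47, 31], col totals [43, 35], n=78
χ² = (30−25.91)²/25.91 + (17−21.09)²/21.09 + (13−17.09)²/17.09 + (18−13.91)²/13.91 = 3.6198
df = 1
p-value (upper-tail) = 0.05710
→ bracket: 0.05<=p<0.10

p-value bracket: 0.05<=p<0.10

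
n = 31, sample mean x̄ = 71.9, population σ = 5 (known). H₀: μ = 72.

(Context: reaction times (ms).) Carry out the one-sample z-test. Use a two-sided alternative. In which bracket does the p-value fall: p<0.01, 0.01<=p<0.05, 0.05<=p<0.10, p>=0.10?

p-value bracket: p>=0.10

SE = σ/√n = 5/√31 = 0.8980
z = (x̄−μ₀)/SE = (71.9−72)/0.8980 = -0.1114
p-value (two-sided) = 0.91133
→ bracket: p>=0.10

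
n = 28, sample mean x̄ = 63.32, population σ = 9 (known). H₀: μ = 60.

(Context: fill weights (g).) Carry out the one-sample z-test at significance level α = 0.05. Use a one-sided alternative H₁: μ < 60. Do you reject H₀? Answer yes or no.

reject H₀: no

SE = σ/√n = 9/√28 = 1.7008
z = (x̄−μ₀)/SE = (63.32−60)/1.7008 = 1.9520
p-value (one-sided, H₁ less) = 0.97453
At α=0.05: p ≥ α → fail to reject H₀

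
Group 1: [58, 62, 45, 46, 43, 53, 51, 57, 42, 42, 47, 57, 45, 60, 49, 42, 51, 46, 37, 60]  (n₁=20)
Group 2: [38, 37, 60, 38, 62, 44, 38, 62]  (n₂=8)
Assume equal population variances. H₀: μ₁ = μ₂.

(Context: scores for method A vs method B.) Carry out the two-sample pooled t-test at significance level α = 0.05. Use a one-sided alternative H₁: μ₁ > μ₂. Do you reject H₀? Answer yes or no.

reject H₀: no

x̄₁=49.650, s₁=7.315, n₁=20
x̄₂=47.375, s₂=11.771, n₂=8
s_p² = [19·7.315² + 7·11.771²]/26 = 76.4010
SE = √(s_p²·(1/20+1/8)) = 3.6565
t = (49.650−47.375)/3.6565 = 0.6222
df = 26
p-value (one-sided, H₁ greater) = 0.26962
At α=0.05: p ≥ α → fail to reject H₀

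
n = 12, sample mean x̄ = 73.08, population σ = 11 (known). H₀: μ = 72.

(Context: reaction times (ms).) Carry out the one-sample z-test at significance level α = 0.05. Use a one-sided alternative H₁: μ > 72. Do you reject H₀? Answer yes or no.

reject H₀: no

SE = σ/√n = 11/√12 = 3.1754
z = (x̄−μ₀)/SE = (73.08−72)/3.1754 = 0.3401
p-value (one-sided, H₁ greater) = 0.36689
At α=0.05: p ≥ α → fail to reject H₀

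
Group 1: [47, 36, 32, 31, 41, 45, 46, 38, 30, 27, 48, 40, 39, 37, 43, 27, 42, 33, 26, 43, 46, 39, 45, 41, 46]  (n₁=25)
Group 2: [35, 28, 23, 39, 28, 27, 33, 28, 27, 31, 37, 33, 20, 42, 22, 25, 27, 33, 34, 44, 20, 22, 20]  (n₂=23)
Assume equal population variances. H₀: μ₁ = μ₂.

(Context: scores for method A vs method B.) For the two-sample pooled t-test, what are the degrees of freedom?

df = n₁ + n₂ − 2 = 25 + 23 − 2 = 46

degrees of freedom = 46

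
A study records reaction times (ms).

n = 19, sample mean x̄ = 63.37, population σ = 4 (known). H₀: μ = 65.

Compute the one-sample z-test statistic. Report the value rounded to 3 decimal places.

SE = σ/√n = 4/√19 = 0.9177
z = (x̄−μ₀)/SE = (63.37−65)/0.9177 = -1.7763

test statistic = -1.776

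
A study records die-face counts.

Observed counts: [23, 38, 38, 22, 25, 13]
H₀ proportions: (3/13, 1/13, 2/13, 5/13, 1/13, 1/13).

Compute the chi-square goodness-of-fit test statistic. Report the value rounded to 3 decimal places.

test statistic = 105.344

n = 159; E_i = n·p_i = [36.69, 12.23, 24.46, 61.15, 12.23, 12.23]
χ² = (23−36.69)²/36.69 + (38−12.23)²/12.23 + (38−24.46)²/24.46 + (22−61.15)²/61.15 + (25−12.23)²/12.23 + (13−12.23)²/12.23 = 105.3442
df = 5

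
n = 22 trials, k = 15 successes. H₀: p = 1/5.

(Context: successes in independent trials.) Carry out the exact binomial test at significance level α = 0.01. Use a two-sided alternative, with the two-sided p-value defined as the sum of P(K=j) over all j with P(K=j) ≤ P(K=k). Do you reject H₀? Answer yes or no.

reject H₀: yes

Exact binomial: n=22, k=15, p₀=1/5=0.2000
P(X=j) = C(n,j)·p₀^j·(1−p₀)^(n−j); p = Σ P(X=j) over j with P(X=j) ≤ P(X=15)
p-value (two-sided) = 0.00000
At α=0.01: p < α → reject H₀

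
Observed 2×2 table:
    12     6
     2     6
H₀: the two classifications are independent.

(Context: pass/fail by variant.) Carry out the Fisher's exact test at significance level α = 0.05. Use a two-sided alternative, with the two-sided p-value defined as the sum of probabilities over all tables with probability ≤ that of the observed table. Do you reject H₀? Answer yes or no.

Margins: r₁=18, r₂=8, c₁=14, c₂=12, n=26
p_obs = C(18,12)·C(8,2)/C(26,14); sum pmf over tables with pmf ≤ p_obs
p-value (two-sided) = 0.08952
At α=0.05: p ≥ α → fail to reject H₀

reject H₀: no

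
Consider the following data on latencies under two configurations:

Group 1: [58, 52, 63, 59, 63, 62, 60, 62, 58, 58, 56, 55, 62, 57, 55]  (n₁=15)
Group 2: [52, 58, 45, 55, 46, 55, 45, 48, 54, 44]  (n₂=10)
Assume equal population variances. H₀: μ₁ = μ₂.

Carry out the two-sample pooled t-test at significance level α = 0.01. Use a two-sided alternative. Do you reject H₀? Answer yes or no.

x̄₁=58.667, s₁=3.331, n₁=15
x̄₂=50.200, s₂=5.160, n₂=10
s_p² = [14·3.331² + 9·5.160²]/23 = 17.1710
SE = √(s_p²·(1/15+1/10)) = 1.6917
t = (58.667−50.200)/1.6917 = 5.0048
df = 23
p-value (two-sided) = 0.00005
At α=0.01: p < α → reject H₀

reject H₀: yes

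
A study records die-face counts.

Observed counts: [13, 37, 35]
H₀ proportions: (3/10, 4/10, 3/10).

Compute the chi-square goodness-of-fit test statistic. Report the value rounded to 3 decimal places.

n = 85; E_i = n·p_i = [25.50, 34.00, 25.50]
χ² = (13−25.50)²/25.50 + (37−34.00)²/34.00 + (35−25.50)²/25.50 = 9.9314
df = 2

test statistic = 9.931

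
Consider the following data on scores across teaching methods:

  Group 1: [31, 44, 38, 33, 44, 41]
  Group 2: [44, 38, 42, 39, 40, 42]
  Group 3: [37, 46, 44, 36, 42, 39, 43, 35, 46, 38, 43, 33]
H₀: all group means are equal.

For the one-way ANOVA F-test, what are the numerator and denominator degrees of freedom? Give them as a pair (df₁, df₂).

k = 3 groups, N = 24 total
df = (k−1, N−k) = (3−1, 24−3) = (2, 21)

degrees of freedom = [2, 21]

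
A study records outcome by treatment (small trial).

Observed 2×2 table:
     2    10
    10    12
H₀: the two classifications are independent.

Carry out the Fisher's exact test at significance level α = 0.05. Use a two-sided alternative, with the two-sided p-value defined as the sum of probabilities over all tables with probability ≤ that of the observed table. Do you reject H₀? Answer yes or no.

Margins: r₁=12, r₂=22, c₁=12, c₂=22, n=34
p_obs = C(12,2)·C(22,10)/C(34,12); sum pmf over tables with pmf ≤ p_obs
p-value (two-sided) = 0.13973
At α=0.05: p ≥ α → fail to reject H₀

reject H₀: no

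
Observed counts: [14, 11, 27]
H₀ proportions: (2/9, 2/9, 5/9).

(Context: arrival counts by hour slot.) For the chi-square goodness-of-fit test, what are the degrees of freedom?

df = k − 1 = 3 − 1 = 2

degrees of freedom = 2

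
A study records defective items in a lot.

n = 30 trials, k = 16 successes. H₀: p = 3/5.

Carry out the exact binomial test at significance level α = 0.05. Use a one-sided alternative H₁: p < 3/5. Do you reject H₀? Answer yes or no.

reject H₀: no

Exact binomial: n=30, k=16, p₀=3/5=0.6000
P(X≤16) from Σ C(n,i)·p₀^i·(1−p₀)^(n−i)
p-value (one-sided, H₁ less) = 0.28550
At α=0.05: p ≥ α → fail to reject H₀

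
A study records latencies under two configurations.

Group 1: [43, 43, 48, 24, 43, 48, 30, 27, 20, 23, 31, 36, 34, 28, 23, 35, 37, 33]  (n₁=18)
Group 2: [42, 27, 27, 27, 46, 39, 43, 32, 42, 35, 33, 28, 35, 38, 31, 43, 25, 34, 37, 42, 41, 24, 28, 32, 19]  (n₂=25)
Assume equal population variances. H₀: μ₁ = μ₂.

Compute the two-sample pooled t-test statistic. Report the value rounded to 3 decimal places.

x̄₁=33.667, s₁=8.731, n₁=18
x̄₂=34.000, s₂=7.194, n₂=25
s_p² = [17·8.731² + 24·7.194²]/41 = 61.9024
SE = √(s_p²·(1/18+1/25)) = 2.4321
t = (33.667−34.000)/2.4321 = -0.1371
df = 41

test statistic = -0.137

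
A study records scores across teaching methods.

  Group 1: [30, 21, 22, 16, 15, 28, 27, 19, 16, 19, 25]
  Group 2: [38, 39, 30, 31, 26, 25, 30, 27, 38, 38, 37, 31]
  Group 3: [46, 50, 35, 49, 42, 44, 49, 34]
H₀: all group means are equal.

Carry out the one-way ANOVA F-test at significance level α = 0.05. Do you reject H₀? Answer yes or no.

reject H₀: yes

Group means [21.64, 32.50, 43.62], grand mean 31.516
SSB = Σnᵢ(x̄ᵢ−x̄)² = 2258.321; SSW = ΣΣ(x−x̄ᵢ)² = 845.420
MSB = 2258.321/2 = 1129.1607; MSW = 845.420/28 = 30.1936
F = MSB/MSW = 37.3974
df = (2, 28)
p-value (upper-tail) = 0.00000
At α=0.05: p < α → reject H₀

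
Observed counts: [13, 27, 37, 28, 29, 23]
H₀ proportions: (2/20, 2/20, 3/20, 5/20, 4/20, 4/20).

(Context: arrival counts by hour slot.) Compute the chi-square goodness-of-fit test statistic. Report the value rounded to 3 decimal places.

n = 157; E_i = n·p_i = [15.70, 15.70, 23.55, 39.25, 31.40, 31.40]
χ² = (13−15.70)²/15.70 + (27−15.70)²/15.70 + (37−23.55)²/23.55 + (28−39.25)²/39.25 + (29−31.40)²/31.40 + (23−31.40)²/31.40 = 21.9342
df = 5

test statistic = 21.934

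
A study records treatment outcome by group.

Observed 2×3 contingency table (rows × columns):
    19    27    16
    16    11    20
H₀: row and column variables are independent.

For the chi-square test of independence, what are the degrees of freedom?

df = (r−1)(c−1) = (2−1)·(3−1) = 2

degrees of freedom = 2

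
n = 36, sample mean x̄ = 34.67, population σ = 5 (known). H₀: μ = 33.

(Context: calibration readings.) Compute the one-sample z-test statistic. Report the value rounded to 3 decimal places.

test statistic = 2.004

SE = σ/√n = 5/√36 = 0.8333
z = (x̄−μ₀)/SE = (34.67−33)/0.8333 = 2.0040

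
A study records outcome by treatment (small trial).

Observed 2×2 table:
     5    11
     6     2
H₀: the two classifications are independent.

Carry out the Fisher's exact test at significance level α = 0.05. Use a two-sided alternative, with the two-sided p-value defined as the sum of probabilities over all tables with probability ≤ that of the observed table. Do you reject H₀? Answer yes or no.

Margins: r₁=16, r₂=8, c₁=11, c₂=13, n=24
p_obs = C(16,5)·C(8,6)/C(24,11); sum pmf over tables with pmf ≤ p_obs
p-value (two-sided) = 0.08247
At α=0.05: p ≥ α → fail to reject H₀

reject H₀: no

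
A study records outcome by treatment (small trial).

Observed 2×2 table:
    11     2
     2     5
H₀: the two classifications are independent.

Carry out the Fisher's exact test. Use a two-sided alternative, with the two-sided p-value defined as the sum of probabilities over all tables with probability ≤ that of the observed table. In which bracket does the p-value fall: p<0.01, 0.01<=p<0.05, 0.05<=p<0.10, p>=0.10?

Margins: r₁=13, r₂=7, c₁=13, c₂=7, n=20
p_obs = C(13,11)·C(7,2)/C(20,13); sum pmf over tables with pmf ≤ p_obs
p-value (two-sided) = 0.02232
→ bracket: 0.01<=p<0.05

p-value bracket: 0.01<=p<0.05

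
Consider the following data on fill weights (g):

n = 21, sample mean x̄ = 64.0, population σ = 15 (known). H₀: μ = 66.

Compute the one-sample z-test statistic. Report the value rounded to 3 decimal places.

SE = σ/√n = 15/√21 = 3.2733
z = (x̄−μ₀)/SE = (64.0−66)/3.2733 = -0.6110

test statistic = -0.611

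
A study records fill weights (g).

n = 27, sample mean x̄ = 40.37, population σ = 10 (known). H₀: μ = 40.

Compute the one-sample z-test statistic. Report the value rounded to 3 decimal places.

test statistic = 0.192

SE = σ/√n = 10/√27 = 1.9245
z = (x̄−μ₀)/SE = (40.37−40)/1.9245 = 0.1923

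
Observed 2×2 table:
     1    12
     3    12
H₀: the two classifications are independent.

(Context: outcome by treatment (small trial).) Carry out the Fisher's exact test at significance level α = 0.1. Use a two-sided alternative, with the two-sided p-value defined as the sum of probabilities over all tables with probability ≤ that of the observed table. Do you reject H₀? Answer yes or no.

reject H₀: no

Margins: r₁=13, r₂=15, c₁=4, c₂=24, n=28
p_obs = C(13,1)·C(15,3)/C(28,4); sum pmf over tables with pmf ≤ p_obs
p-value (two-sided) = 0.60000
At α=0.1: p ≥ α → fail to reject H₀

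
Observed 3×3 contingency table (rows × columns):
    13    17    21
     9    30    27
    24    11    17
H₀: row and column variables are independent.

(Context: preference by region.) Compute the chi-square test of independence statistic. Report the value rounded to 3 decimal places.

Row totals [51, 66, 52], col totals [46, 58, 65], n=169
χ² = (13−13.88)²/13.88 + (17−17.50)²/17.50 + (21−19.62)²/19.62 + (9−17.96)²/17.96 + (30−22.65)²/22.65 + (27−25.38)²/25.38 + (24−14.15)²/14.15 + (11−17.85)²/17.85 + (17−20.00)²/20.00 = 17.0546
df = 4

test statistic = 17.055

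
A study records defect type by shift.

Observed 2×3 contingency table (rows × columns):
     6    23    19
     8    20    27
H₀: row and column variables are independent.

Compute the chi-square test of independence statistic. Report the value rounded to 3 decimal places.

Row totals [48, 55], col totals [14, 43, 46], n=103
χ² = (6−6.52)²/6.52 + (23−20.04)²/20.04 + (19−21.44)²/21.44 + (8−7.48)²/7.48 + (20−22.96)²/22.96 + (27−24.56)²/24.56 = 1.4171
df = 2

test statistic = 1.417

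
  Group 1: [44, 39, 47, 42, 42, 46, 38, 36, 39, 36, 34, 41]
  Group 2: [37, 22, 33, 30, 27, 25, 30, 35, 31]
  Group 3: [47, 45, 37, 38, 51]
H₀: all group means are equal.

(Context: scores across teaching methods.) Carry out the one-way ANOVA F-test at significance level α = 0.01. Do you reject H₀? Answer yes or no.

Group means [40.33, 30.00, 43.60], grand mean 37.385
SSB = Σnᵢ(x̄ᵢ−x̄)² = 788.287; SSW = ΣΣ(x−x̄ᵢ)² = 507.867
MSB = 788.287/2 = 394.1436; MSW = 507.867/23 = 22.0812
F = MSB/MSW = 17.8498
df = (2, 23)
p-value (upper-tail) = 0.00002
At α=0.01: p < α → reject H₀

reject H₀: yes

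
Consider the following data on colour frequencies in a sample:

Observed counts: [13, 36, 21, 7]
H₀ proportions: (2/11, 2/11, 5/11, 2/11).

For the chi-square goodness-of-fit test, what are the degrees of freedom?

degrees of freedom = 3

df = k − 1 = 4 − 1 = 3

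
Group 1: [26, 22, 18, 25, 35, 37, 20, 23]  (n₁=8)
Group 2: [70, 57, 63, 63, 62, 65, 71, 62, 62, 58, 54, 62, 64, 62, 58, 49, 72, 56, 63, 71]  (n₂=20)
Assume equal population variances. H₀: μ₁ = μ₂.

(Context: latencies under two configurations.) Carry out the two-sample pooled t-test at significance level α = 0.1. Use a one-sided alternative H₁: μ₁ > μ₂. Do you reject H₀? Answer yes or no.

reject H₀: no

x̄₁=25.750, s₁=6.840, n₁=8
x̄₂=62.200, s₂=5.926, n₂=20
s_p² = [7·6.840² + 19·5.926²]/26 = 38.2577
SE = √(s_p²·(1/8+1/20)) = 2.5875
t = (25.750−62.200)/2.5875 = -14.0870
df = 26
p-value (one-sided, H₁ greater) = 1.00000
At α=0.1: p ≥ α → fail to reject H₀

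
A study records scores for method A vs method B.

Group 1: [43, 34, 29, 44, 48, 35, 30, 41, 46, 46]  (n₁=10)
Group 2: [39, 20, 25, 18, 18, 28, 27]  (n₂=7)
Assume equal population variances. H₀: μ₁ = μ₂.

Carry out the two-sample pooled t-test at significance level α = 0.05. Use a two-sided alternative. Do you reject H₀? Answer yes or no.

reject H₀: yes

x̄₁=39.600, s₁=7.011, n₁=10
x̄₂=25.000, s₂=7.439, n₂=7
s_p² = [9·7.011² + 6·7.439²]/15 = 51.6267
SE = √(s_p²·(1/10+1/7)) = 3.5409
t = (39.600−25.000)/3.5409 = 4.1233
df = 15
p-value (two-sided) = 0.00090
At α=0.05: p < α → reject H₀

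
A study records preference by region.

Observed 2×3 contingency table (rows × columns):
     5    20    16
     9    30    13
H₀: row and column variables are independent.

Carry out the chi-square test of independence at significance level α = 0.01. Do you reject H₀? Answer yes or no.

reject H₀: no

Row totals [41, 52], col totals [14, 50, 29], n=93
χ² = (5−6.17)²/6.17 + (20−22.04)²/22.04 + (16−12.78)²/12.78 + (9−7.83)²/7.83 + (30−27.96)²/27.96 + (13−16.22)²/16.22 = 2.1827
df = 2
p-value (upper-tail) = 0.33577
At α=0.01: p ≥ α → fail to reject H₀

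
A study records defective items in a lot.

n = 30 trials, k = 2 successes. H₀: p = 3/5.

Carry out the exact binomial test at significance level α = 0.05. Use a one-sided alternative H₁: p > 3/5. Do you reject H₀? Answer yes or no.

reject H₀: no

Exact binomial: n=30, k=2, p₀=3/5=0.6000
P(X≥2) from Σ C(n,i)·p₀^i·(1−p₀)^(n−i)
p-value (one-sided, H₁ greater) = 1.00000
At α=0.05: p ≥ α → fail to reject H₀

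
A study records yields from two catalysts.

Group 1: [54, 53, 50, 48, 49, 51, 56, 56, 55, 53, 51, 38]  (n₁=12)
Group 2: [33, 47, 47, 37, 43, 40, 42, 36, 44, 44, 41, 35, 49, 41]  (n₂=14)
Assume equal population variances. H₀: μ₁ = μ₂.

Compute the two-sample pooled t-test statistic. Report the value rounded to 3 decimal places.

test statistic = 5.140

x̄₁=51.167, s₁=4.914, n₁=12
x̄₂=41.357, s₂=4.798, n₂=14
s_p² = [11·4.914² + 13·4.798²]/24 = 23.5367
SE = √(s_p²·(1/12+1/14)) = 1.9086
t = (51.167−41.357)/1.9086 = 5.1398
df = 24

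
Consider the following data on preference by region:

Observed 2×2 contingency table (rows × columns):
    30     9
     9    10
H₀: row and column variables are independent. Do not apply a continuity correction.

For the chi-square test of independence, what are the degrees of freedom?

degrees of freedom = 1

df = (r−1)(c−1) = (2−1)·(2−1) = 1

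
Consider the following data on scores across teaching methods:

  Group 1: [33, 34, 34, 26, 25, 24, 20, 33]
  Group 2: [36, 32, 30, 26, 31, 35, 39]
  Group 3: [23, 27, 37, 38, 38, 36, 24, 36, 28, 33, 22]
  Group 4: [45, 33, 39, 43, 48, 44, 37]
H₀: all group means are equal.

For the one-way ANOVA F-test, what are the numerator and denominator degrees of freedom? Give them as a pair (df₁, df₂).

k = 4 groups, N = 33 total
df = (k−1, N−k) = (4−1, 33−4) = (3, 29)

degrees of freedom = [3, 29]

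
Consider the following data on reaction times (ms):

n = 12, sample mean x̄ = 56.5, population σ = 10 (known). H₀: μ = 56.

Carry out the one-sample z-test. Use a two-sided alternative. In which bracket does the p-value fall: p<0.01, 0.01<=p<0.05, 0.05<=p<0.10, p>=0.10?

p-value bracket: p>=0.10

SE = σ/√n = 10/√12 = 2.8868
z = (x̄−μ₀)/SE = (56.5−56)/2.8868 = 0.1732
p-value (two-sided) = 0.86249
→ bracket: p>=0.10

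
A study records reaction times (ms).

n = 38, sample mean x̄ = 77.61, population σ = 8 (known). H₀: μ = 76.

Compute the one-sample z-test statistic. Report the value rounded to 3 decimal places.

test statistic = 1.241

SE = σ/√n = 8/√38 = 1.2978
z = (x̄−μ₀)/SE = (77.61−76)/1.2978 = 1.2406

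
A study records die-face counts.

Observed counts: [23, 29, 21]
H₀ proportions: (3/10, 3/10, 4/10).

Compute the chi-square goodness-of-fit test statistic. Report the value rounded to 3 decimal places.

n = 73; E_i = n·p_i = [21.90, 21.90, 29.20]
χ² = (23−21.90)²/21.90 + (29−21.90)²/21.90 + (21−29.20)²/29.20 = 4.6598
df = 2

test statistic = 4.660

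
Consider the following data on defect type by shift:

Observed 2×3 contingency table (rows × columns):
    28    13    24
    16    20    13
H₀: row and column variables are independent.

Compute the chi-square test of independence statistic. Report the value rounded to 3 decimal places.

Row totals [65, 49], col totals [44, 33, 37], n=114
χ² = (28−25.09)²/25.09 + (13−18.82)²/18.82 + (24−21.10)²/21.10 + (16−18.91)²/18.91 + (20−14.18)²/14.18 + (13−15.90)²/15.90 = 5.8984
df = 2

test statistic = 5.898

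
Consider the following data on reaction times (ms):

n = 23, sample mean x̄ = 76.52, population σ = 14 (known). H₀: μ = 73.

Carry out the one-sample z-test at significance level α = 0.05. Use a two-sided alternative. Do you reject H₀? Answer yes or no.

SE = σ/√n = 14/√23 = 2.9192
z = (x̄−μ₀)/SE = (76.52−73)/2.9192 = 1.2058
p-value (two-sided) = 0.22789
At α=0.05: p ≥ α → fail to reject H₀

reject H₀: no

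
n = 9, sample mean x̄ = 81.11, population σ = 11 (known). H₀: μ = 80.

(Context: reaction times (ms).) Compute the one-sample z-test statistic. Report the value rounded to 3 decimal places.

SE = σ/√n = 11/√9 = 3.6667
z = (x̄−μ₀)/SE = (81.11−80)/3.6667 = 0.3027

test statistic = 0.303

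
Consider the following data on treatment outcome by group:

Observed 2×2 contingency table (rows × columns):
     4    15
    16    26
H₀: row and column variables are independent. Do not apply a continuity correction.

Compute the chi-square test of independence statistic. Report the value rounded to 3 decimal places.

Row totals [19, 42], col totals [20, 41], n=61
χ² = (4−6.23)²/6.23 + (15−12.77)²/12.77 + (16−13.77)²/13.77 + (26−28.23)²/28.23 = 1.7242
df = 1

test statistic = 1.724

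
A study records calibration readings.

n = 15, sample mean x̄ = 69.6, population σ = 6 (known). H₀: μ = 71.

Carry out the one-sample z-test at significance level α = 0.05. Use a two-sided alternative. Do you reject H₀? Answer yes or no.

SE = σ/√n = 6/√15 = 1.5492
z = (x̄−μ₀)/SE = (69.6−71)/1.5492 = -0.9037
p-value (two-sided) = 0.36616
At α=0.05: p ≥ α → fail to reject H₀

reject H₀: no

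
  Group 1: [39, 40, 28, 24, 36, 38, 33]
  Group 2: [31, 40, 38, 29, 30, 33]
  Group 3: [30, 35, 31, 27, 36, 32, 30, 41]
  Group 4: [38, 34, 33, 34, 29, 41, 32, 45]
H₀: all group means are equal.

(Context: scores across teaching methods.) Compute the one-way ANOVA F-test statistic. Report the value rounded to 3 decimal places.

Group means [34.00, 33.50, 32.75, 35.75], grand mean 34.034
SSB = Σnᵢ(x̄ᵢ−x̄)² = 38.466; SSW = ΣΣ(x−x̄ᵢ)² = 646.500
MSB = 38.466/3 = 12.8218; MSW = 646.500/25 = 25.8600
F = MSB/MSW = 0.4958
df = (3, 25)

test statistic = 0.496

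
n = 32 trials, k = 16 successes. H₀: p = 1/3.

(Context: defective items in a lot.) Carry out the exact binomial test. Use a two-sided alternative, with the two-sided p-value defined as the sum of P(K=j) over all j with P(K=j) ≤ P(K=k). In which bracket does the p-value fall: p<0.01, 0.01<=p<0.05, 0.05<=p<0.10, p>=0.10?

p-value bracket: 0.05<=p<0.10

Exact binomial: n=32, k=16, p₀=1/3=0.3333
P(X=j) = C(n,j)·p₀^j·(1−p₀)^(n−j); p = Σ P(X=j) over j with P(X=j) ≤ P(X=16)
p-value (two-sided) = 0.05921
→ bracket: 0.05<=p<0.10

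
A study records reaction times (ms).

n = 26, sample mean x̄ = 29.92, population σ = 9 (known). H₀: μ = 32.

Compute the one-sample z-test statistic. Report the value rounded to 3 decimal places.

SE = σ/√n = 9/√26 = 1.7650
z = (x̄−μ₀)/SE = (29.92−32)/1.7650 = -1.1784

test statistic = -1.178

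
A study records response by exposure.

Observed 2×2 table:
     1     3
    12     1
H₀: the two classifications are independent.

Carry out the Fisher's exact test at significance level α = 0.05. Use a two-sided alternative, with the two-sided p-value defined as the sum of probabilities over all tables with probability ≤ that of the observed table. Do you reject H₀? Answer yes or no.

reject H₀: yes

Margins: r₁=4, r₂=13, c₁=13, c₂=4, n=17
p_obs = C(4,1)·C(13,12)/C(17,13); sum pmf over tables with pmf ≤ p_obs
p-value (two-sided) = 0.02227
At α=0.05: p < α → reject H₀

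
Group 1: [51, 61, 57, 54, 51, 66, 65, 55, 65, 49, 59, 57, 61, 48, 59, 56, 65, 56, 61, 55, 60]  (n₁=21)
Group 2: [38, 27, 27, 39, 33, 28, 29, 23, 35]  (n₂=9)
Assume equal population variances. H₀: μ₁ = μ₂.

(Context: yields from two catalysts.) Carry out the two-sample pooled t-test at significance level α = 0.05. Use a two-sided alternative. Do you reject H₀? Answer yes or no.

x̄₁=57.667, s₁=5.314, n₁=21
x̄₂=31.000, s₂=5.500, n₂=9
s_p² = [20·5.314² + 8·5.500²]/28 = 28.8095
SE = √(s_p²·(1/21+1/9)) = 2.1384
t = (57.667−31.000)/2.1384 = 12.4701
df = 28
p-value (two-sided) = 0.00000
At α=0.05: p < α → reject H₀

reject H₀: yes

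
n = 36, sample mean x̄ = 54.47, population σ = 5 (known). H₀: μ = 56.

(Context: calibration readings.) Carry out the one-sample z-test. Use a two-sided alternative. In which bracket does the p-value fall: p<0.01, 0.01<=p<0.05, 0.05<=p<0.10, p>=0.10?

p-value bracket: 0.05<=p<0.10

SE = σ/√n = 5/√36 = 0.8333
z = (x̄−μ₀)/SE = (54.47−56)/0.8333 = -1.8360
p-value (two-sided) = 0.06636
→ bracket: 0.05<=p<0.10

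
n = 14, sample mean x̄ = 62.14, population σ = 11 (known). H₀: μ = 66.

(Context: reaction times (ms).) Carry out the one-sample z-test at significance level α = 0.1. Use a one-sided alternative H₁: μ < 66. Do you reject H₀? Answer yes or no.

SE = σ/√n = 11/√14 = 2.9399
z = (x̄−μ₀)/SE = (62.14−66)/2.9399 = -1.3130
p-value (one-sided, H₁ less) = 0.09459
At α=0.1: p < α → reject H₀

reject H₀: yes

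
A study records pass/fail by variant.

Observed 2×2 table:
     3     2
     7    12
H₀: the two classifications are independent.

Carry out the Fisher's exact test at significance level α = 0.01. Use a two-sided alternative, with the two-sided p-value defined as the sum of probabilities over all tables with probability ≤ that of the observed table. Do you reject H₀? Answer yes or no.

reject H₀: no

Margins: r₁=5, r₂=19, c₁=10, c₂=14, n=24
p_obs = C(5,3)·C(19,7)/C(24,10); sum pmf over tables with pmf ≤ p_obs
p-value (two-sided) = 0.61462
At α=0.01: p ≥ α → fail to reject H₀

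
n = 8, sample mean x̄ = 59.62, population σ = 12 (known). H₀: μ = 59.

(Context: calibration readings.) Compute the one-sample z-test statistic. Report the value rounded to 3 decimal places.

SE = σ/√n = 12/√8 = 4.2426
z = (x̄−μ₀)/SE = (59.62−59)/4.2426 = 0.1461

test statistic = 0.146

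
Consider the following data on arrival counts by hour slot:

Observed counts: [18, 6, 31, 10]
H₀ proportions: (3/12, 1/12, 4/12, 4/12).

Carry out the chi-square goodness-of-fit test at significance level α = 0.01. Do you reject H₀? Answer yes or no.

reject H₀: no

n = 65; E_i = n·p_i = [16.25, 5.42, 21.67, 21.67]
χ² = (18−16.25)²/16.25 + (6−5.42)²/5.42 + (31−21.67)²/21.67 + (10−21.67)²/21.67 = 10.5538
df = 3
p-value (upper-tail) = 0.01440
At α=0.01: p ≥ α → fail to reject H₀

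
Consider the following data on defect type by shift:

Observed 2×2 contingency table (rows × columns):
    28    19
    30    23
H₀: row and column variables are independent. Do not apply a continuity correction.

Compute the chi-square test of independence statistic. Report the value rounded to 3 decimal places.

Row totals [47, 53], col totals [58, 42], n=100
χ² = (28−27.26)²/27.26 + (19−19.74)²/19.74 + (30−30.74)²/30.74 + (23−22.26)²/22.26 = 0.0902
df = 1

test statistic = 0.090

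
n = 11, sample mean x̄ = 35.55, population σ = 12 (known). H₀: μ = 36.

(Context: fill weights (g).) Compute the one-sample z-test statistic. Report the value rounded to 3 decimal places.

SE = σ/√n = 12/√11 = 3.6181
z = (x̄−μ₀)/SE = (35.55−36)/3.6181 = -0.1244

test statistic = -0.124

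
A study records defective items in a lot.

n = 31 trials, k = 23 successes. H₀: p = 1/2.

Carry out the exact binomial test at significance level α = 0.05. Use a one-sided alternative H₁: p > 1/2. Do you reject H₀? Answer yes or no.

Exact binomial: n=31, k=23, p₀=1/2=0.5000
P(X≥23) from Σ C(n,i)·p₀^i·(1−p₀)^(n−i)
p-value (one-sided, H₁ greater) = 0.00534
At α=0.05: p < α → reject H₀

reject H₀: yes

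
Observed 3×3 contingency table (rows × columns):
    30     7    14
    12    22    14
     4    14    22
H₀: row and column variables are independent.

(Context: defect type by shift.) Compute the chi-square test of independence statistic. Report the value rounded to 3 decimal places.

Row totals [51, 48, 40], col totals [46, 43, 50], n=139
χ² = (30−16.88)²/16.88 + (7−15.78)²/15.78 + (14−18.35)²/18.35 + (12−15.88)²/15.88 + (22−14.85)²/14.85 + (14−17.27)²/17.27 + (4−13.24)²/13.24 + (14−12.37)²/12.37 + (22−14.39)²/14.39 = 31.8126
df = 4

test statistic = 31.813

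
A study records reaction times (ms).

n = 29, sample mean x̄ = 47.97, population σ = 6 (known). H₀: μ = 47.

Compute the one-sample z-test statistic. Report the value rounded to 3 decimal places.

SE = σ/√n = 6/√29 = 1.1142
z = (x̄−μ₀)/SE = (47.97−47)/1.1142 = 0.8706

test statistic = 0.871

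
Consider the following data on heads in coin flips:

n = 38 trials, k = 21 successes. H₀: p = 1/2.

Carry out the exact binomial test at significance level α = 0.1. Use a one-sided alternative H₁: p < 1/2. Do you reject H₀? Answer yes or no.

reject H₀: no

Exact binomial: n=38, k=21, p₀=1/2=0.5000
P(X≤21) from Σ C(n,i)·p₀^i·(1−p₀)^(n−i)
p-value (one-sided, H₁ less) = 0.79115
At α=0.1: p ≥ α → fail to reject H₀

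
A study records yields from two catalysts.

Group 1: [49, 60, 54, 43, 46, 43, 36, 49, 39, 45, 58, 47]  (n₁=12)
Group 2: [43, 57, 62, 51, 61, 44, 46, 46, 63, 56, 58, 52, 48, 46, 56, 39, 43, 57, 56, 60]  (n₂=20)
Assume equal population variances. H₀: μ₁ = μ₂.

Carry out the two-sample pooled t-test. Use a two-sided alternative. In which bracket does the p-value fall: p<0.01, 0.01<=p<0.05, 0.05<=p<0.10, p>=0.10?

x̄₁=47.417, s₁=7.179, n₁=12
x̄₂=52.200, s₂=7.324, n₂=20
s_p² = [11·7.179² + 19·7.324²]/30 = 52.8706
SE = √(s_p²·(1/12+1/20)) = 2.6551
t = (47.417−52.200)/2.6551 = -1.8016
df = 30
p-value (two-sided) = 0.08167
→ bracket: 0.05<=p<0.10

p-value bracket: 0.05<=p<0.10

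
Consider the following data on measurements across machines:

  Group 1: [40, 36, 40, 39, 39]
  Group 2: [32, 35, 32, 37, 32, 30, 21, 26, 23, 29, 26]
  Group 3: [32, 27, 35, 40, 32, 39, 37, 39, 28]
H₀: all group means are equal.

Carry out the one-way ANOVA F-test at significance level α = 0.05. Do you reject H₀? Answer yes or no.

reject H₀: yes

Group means [38.80, 29.36, 34.33], grand mean 33.040
SSB = Σnᵢ(x̄ᵢ−x̄)² = 329.615; SSW = ΣΣ(x−x̄ᵢ)² = 443.345
MSB = 329.615/2 = 164.8073; MSW = 443.345/22 = 20.1521
F = MSB/MSW = 8.1782
df = (2, 22)
p-value (upper-tail) = 0.00221
At α=0.05: p < α → reject H₀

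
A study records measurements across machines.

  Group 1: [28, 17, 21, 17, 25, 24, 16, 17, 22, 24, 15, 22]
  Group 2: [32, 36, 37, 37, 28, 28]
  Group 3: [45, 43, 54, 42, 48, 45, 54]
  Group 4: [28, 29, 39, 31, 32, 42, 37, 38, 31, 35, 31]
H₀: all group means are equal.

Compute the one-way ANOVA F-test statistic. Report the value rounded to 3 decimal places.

Group means [20.67, 33.00, 47.29, 33.91], grand mean 31.944
SSB = Σnᵢ(x̄ᵢ−x̄)² = 3222.885; SSW = ΣΣ(x−x̄ᵢ)² = 639.004
MSB = 3222.885/3 = 1074.2949; MSW = 639.004/32 = 19.9689
F = MSB/MSW = 53.7984
df = (3, 32)

test statistic = 53.798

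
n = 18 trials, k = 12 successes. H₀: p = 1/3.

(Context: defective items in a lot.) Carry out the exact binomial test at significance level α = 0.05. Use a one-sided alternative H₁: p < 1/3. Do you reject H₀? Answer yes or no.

reject H₀: no

Exact binomial: n=18, k=12, p₀=1/3=0.3333
P(X≤12) from Σ C(n,i)·p₀^i·(1−p₀)^(n−i)
p-value (one-sided, H₁ less) = 0.99915
At α=0.05: p ≥ α → fail to reject H₀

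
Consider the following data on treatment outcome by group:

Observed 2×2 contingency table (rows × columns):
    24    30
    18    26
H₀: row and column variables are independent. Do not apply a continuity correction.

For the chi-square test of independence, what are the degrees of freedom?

degrees of freedom = 1

df = (r−1)(c−1) = (2−1)·(2−1) = 1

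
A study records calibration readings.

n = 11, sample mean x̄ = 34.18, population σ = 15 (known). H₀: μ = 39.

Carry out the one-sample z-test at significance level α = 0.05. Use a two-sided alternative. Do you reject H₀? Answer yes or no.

SE = σ/√n = 15/√11 = 4.5227
z = (x̄−μ₀)/SE = (34.18−39)/4.5227 = -1.0657
p-value (two-sided) = 0.28654
At α=0.05: p ≥ α → fail to reject H₀

reject H₀: no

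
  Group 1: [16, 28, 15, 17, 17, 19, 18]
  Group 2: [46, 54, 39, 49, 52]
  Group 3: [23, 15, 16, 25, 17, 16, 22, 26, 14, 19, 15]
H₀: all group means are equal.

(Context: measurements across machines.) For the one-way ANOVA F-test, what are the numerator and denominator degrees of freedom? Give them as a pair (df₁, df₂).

degrees of freedom = [2, 20]

k = 3 groups, N = 23 total
df = (k−1, N−k) = (3−1, 23−3) = (2, 20)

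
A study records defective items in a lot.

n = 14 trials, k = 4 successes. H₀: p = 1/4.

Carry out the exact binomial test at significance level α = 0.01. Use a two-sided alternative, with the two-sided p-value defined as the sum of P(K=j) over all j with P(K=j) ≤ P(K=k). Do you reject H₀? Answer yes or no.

reject H₀: no

Exact binomial: n=14, k=4, p₀=1/4=0.2500
P(X=j) = C(n,j)·p₀^j·(1−p₀)^(n−j); p = Σ P(X=j) over j with P(X=j) ≤ P(X=4)
p-value (two-sided) = 0.75979
At α=0.01: p ≥ α → fail to reject H₀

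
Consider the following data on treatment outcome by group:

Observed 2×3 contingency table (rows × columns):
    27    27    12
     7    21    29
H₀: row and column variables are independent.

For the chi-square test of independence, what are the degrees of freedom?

degrees of freedom = 2

df = (r−1)(c−1) = (2−1)·(3−1) = 2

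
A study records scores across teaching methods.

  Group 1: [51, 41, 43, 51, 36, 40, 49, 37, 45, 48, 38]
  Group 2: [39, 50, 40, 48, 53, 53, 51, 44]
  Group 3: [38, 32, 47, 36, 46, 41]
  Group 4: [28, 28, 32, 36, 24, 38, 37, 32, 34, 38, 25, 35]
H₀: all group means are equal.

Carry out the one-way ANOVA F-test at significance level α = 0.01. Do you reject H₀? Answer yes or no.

reject H₀: yes

Group means [43.55, 47.25, 40.00, 32.25], grand mean 40.108
SSB = Σnᵢ(x̄ᵢ−x̄)² = 1279.090; SSW = ΣΣ(x−x̄ᵢ)² = 972.477
MSB = 1279.090/3 = 426.3634; MSW = 972.477/33 = 29.4690
F = MSB/MSW = 14.4682
df = (3, 33)
p-value (upper-tail) = 0.00000
At α=0.01: p < α → reject H₀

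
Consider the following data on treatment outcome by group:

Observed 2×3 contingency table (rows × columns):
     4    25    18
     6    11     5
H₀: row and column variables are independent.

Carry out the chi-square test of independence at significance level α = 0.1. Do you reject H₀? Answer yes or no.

Row totals [47, 22], col totals [10, 36, 23], n=69
χ² = (4−6.81)²/6.81 + (25−24.52)²/24.52 + (18−15.67)²/15.67 + (6−3.19)²/3.19 + (11−11.48)²/11.48 + (5−7.33)²/7.33 = 4.7590
df = 2
p-value (upper-tail) = 0.09259
At α=0.1: p < α → reject H₀

reject H₀: yes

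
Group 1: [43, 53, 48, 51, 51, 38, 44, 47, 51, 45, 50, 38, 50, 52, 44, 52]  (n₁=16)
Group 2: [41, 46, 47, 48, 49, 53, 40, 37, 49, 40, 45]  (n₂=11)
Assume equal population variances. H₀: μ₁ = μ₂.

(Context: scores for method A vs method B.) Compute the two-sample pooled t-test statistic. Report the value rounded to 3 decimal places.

test statistic = 1.214

x̄₁=47.312, s₁=4.840, n₁=16
x̄₂=45.000, s₂=4.899, n₂=11
s_p² = [15·4.840² + 10·4.899²]/25 = 23.6575
SE = √(s_p²·(1/16+1/11)) = 1.9051
t = (47.312−45.000)/1.9051 = 1.2139
df = 25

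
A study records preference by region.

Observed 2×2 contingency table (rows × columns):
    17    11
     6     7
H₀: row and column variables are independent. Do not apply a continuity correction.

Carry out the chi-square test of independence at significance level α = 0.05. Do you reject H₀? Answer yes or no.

reject H₀: no

Row totals [28, 13], col totals [23, 18], n=41
χ² = (17−15.71)²/15.71 + (11−12.29)²/12.29 + (6−7.29)²/7.29 + (7−5.71)²/5.71 = 0.7642
df = 1
p-value (upper-tail) = 0.38200
At α=0.05: p ≥ α → fail to reject H₀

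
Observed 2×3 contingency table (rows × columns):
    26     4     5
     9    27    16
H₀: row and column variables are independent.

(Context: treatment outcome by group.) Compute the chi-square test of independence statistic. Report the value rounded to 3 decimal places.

Row totals [35, 52], col totals [35, 31, 21], n=87
χ² = (26−14.08)²/14.08 + (4−12.47)²/12.47 + (5−8.45)²/8.45 + (9−20.92)²/20.92 + (27−18.53)²/18.53 + (16−12.55)²/12.55 = 28.8638
df = 2

test statistic = 28.864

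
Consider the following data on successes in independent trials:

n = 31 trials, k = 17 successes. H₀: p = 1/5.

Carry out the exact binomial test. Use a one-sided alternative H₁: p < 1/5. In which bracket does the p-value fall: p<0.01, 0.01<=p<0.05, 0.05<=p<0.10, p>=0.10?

p-value bracket: p>=0.10

Exact binomial: n=31, k=17, p₀=1/5=0.2000
P(X≤17) from Σ C(n,i)·p₀^i·(1−p₀)^(n−i)
p-value (one-sided, H₁ less) = 1.00000
→ bracket: p>=0.10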